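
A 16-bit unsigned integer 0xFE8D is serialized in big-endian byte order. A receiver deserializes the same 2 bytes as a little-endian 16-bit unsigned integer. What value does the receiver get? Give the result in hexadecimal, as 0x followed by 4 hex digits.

Stored big-endian, the bytes at ascending addresses are FE 8D.
Read back as little-endian, the first byte is least significant, giving 0x8DFE.

0x8DFE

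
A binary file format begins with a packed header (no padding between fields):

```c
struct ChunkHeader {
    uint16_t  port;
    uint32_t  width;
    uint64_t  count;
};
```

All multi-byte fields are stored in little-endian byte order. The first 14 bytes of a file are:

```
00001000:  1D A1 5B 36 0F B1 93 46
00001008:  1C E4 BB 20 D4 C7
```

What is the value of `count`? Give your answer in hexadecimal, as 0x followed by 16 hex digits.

0xC7D420BBE41C4693

`count` follows `port` (2 B), `width` (4 B), so it starts at offset 2 + 4 = 6 and occupies 8 bytes.
Bytes at offsets 6..13: 93 46 1C E4 BB 20 D4 C7.
Little-endian stores the least-significant byte at the lowest address.
Reassemble most-significant byte first: C7 D4 20 BB E4 1C 46 93 → 0xC7D420BBE41C4693.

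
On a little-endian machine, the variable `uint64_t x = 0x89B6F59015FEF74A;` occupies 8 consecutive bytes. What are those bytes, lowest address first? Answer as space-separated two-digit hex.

4A F7 FE 15 90 F5 B6 89

Split into bytes (most-significant first): 89 B6 F5 90 15 FE F7 4A.
Little-endian: lowest address holds the least-significant byte.
So at ascending addresses the bytes are 4A F7 FE 15 90 F5 B6 89.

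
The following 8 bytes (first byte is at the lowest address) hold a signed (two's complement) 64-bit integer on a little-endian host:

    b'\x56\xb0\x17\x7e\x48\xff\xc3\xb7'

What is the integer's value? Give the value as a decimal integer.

In little-endian order the low byte comes first in memory.
Reassemble most-significant byte first: B7 C3 FF 48 7E 17 B0 56 → 0xB7C3FF487E17B056.
Top bit is set, so as a signed 64-bit value this is 0xB7C3FF487E17B056 − 2^64 = -5205036057491951530.

-5205036057491951530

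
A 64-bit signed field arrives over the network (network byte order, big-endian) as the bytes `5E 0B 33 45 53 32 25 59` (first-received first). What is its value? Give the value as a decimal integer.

Big-endian: lowest address holds the most-significant byte.
The bytes are already most-significant first: 0x5E0B334553322559.
0x5E0B334553322559 = 6776566437150598489.

6776566437150598489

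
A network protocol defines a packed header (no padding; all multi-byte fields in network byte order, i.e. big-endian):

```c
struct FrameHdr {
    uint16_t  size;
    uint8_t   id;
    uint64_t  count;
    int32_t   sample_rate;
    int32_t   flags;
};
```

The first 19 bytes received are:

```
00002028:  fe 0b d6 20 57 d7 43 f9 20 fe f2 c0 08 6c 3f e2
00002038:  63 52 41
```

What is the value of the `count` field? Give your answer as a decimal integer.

`count` follows `size` (2 B), `id` (1 B), so it starts at offset 2 + 1 = 3 and occupies 8 bytes.
Bytes at offsets 3..10: 20 57 D7 43 F9 20 FE F2.
In big-endian order the high byte comes first in memory.
The bytes are already most-significant first: 0x2057D743F920FEF2.
0x2057D743F920FEF2 = 2330568019129990898.

2330568019129990898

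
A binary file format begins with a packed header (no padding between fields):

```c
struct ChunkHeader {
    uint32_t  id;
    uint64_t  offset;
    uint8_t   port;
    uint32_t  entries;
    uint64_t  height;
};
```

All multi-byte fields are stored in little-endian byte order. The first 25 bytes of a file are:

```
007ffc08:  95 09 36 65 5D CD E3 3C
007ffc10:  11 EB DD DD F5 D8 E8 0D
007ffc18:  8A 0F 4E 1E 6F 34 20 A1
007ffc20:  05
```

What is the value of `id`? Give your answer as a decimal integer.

`id` is the first field, at byte offset 0, occupying 4 bytes.
Bytes at offsets 0..3: 95 09 36 65.
Little-endian stores the least-significant byte at the lowest address.
Reassemble most-significant byte first: 65 36 09 95 → 0x65360995.
0x65360995 = 1698040213.

1698040213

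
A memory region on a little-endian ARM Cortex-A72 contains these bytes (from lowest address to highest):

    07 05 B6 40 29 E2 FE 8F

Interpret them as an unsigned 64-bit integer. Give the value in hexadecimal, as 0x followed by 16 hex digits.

0x8FFEE22940B60507

In little-endian order the low byte comes first in memory.
Reassemble most-significant byte first: 8F FE E2 29 40 B6 05 07 → 0x8FFEE22940B60507.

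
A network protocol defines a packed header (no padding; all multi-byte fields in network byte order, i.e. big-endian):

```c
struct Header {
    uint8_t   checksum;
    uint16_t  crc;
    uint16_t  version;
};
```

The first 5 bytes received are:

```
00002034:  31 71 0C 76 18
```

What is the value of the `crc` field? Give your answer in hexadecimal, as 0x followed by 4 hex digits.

0x710C

`crc` follows `checksum` (1 byte), so it starts at byte offset 1 and occupies 2 bytes.
Bytes at offsets 1..2: 71 0C.
Big-endian stores the most-significant byte at the lowest address.
The bytes are already most-significant first: 0x710C.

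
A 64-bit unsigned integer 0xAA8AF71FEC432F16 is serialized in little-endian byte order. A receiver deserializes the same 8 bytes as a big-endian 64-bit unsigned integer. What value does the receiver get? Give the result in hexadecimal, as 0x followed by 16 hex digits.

Stored little-endian, the bytes at ascending addresses are 16 2F 43 EC 1F F7 8A AA.
Read back as big-endian, the last byte is least significant, giving 0x162F43EC1FF78AAA.

0x162F43EC1FF78AAA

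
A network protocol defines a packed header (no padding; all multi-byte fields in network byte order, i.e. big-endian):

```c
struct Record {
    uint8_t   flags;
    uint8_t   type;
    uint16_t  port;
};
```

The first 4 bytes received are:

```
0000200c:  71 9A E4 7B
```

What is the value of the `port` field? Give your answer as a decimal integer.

`port` follows `flags` (1 B), `type` (1 B), so it starts at offset 1 + 1 = 2 and occupies 2 bytes.
Bytes at offsets 2..3: E4 7B.
Big-endian stores the most-significant byte at the lowest address.
The bytes are already most-significant first: 0xE47B.
0xE47B = 58491.

58491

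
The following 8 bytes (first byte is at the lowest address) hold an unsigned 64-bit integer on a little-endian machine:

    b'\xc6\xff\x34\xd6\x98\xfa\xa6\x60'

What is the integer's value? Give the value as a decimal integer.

In little-endian order the low byte comes first in memory.
Reassemble most-significant byte first: 60 A6 FA 98 D6 34 FF C6 → 0x60A6FA98D634FFC6.
0x60A6FA98D634FFC6 = 6964529408110821318.

6964529408110821318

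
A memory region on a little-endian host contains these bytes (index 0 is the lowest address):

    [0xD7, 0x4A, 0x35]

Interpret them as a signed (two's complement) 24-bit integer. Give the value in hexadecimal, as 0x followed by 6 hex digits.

0x354AD7

In little-endian order the low byte comes first in memory.
Reassemble most-significant byte first: 35 4A D7 → 0x354AD7.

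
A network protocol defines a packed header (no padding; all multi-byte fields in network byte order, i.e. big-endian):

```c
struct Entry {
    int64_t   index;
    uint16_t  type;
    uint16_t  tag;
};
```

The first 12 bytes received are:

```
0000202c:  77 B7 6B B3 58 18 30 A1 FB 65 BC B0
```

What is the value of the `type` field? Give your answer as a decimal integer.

64357

`type` follows `index` (8 bytes), so it starts at byte offset 8 and occupies 2 bytes.
Bytes at offsets 8..9: FB 65.
In big-endian order the high byte comes first in memory.
The bytes are already most-significant first: 0xFB65.
0xFB65 = 64357.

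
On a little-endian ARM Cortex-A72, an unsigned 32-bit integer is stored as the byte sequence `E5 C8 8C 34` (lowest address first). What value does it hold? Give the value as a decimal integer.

881641701

Little-endian stores the least-significant byte at the lowest address.
Reassemble most-significant byte first: 34 8C C8 E5 → 0x348CC8E5.
0x348CC8E5 = 881641701.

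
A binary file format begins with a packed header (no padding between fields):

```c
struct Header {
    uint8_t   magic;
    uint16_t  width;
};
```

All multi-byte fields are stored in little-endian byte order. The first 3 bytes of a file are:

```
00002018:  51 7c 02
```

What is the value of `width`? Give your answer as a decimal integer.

636

`width` follows `magic` (1 byte), so it starts at byte offset 1 and occupies 2 bytes.
Bytes at offsets 1..2: 7C 02.
Little-endian stores the least-significant byte at the lowest address.
Reassemble most-significant byte first: 02 7C → 0x027C.
0x027C = 636.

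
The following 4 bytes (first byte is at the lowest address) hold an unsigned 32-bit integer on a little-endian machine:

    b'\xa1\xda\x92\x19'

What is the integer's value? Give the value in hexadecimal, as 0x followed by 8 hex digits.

0x1992DAA1

Little-endian stores the least-significant byte at the lowest address.
Reassemble most-significant byte first: 19 92 DA A1 → 0x1992DAA1.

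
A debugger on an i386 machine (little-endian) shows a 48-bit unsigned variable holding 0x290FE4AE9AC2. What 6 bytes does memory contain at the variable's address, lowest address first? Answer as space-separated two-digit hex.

Split into bytes (most-significant first): 29 0F E4 AE 9A C2.
Little-endian stores the least-significant byte at the lowest address.
So at ascending addresses the bytes are C2 9A AE E4 0F 29.

C2 9A AE E4 0F 29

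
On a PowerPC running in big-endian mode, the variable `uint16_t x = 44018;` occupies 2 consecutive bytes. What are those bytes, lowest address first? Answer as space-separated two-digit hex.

44018 in hexadecimal, padded to 16 bits, is 0xABF2.
Split into bytes (most-significant first): AB F2.
Big-endian stores the most-significant byte at the lowest address.
So the memory order matches the most-significant-first order: AB F2.

AB F2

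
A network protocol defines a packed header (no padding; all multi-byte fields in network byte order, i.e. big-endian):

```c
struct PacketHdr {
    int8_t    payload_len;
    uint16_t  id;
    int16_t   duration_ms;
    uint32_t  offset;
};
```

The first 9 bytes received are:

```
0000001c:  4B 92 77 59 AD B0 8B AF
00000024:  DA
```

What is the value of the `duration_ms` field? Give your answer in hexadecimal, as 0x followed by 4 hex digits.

`duration_ms` follows `payload_len` (1 B), `id` (2 B), so it starts at offset 1 + 2 = 3 and occupies 2 bytes.
Bytes at offsets 3..4: 59 AD.
Big-endian stores the most-significant byte at the lowest address.
The bytes are already most-significant first: 0x59AD.

0x59AD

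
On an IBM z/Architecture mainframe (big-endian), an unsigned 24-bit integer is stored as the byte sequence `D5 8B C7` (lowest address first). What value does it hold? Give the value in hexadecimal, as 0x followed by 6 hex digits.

0xD58BC7

Big-endian stores the most-significant byte at the lowest address.
The bytes are already most-significant first: 0xD58BC7.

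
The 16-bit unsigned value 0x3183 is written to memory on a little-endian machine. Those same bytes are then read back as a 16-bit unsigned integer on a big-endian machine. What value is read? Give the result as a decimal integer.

Stored little-endian, the bytes at ascending addresses are 83 31.
Read back as big-endian, the last byte is least significant, giving 0x8331.
0x8331 = 33585.

33585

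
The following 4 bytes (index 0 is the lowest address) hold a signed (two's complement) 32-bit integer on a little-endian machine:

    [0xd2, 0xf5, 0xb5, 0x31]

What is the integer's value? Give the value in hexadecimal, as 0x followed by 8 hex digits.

0x31B5F5D2

Little-endian: lowest address holds the least-significant byte.
Reassemble most-significant byte first: 31 B5 F5 D2 → 0x31B5F5D2.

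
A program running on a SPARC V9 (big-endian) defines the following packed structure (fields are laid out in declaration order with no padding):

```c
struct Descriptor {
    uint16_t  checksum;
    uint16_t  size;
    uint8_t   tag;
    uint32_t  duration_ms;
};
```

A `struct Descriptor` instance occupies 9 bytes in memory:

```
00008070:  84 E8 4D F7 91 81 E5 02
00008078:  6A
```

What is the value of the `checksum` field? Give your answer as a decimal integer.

`checksum` is the first field, at byte offset 0, occupying 2 bytes.
Bytes at offsets 0..1: 84 E8.
Big-endian: lowest address holds the most-significant byte.
The bytes are already most-significant first: 0x84E8.
0x84E8 = 34024.

34024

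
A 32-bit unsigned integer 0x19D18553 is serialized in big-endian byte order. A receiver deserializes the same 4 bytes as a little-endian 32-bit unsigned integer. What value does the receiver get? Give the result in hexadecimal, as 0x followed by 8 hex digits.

0x5385D119

Stored big-endian, the bytes at ascending addresses are 19 D1 85 53.
Read back as little-endian, the first byte is least significant, giving 0x5385D119.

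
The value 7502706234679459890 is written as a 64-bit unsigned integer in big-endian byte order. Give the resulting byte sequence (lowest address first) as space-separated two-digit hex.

68 1E F7 91 C4 2D 80 32

7502706234679459890 in hexadecimal, padded to 64 bits, is 0x681EF791C42D8032.
Split into bytes (most-significant first): 68 1E F7 91 C4 2D 80 32.
Big-endian stores the most-significant byte at the lowest address.
So the memory order matches the most-significant-first order: 68 1E F7 91 C4 2D 80 32.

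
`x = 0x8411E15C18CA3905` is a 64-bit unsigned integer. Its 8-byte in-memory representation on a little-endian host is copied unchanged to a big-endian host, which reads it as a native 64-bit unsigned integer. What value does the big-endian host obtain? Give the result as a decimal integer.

Stored little-endian, the bytes at ascending addresses are 05 39 CA 18 5C E1 11 84.
Read back as big-endian, the last byte is least significant, giving 0x0539CA185CE11184.
0x0539CA185CE11184 = 376554249848426884.

376554249848426884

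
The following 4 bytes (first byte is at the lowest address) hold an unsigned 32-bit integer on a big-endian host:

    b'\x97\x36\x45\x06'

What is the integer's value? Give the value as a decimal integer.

2536916230

In big-endian order the high byte comes first in memory.
The bytes are already most-significant first: 0x97364506.
0x97364506 = 2536916230.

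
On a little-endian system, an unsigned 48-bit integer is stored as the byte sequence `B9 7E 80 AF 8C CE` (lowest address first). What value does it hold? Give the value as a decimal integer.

Little-endian stores the least-significant byte at the lowest address.
Reassemble most-significant byte first: CE 8C AF 80 7E B9 → 0xCE8CAF807EB9.
0xCE8CAF807EB9 = 227103635177145.

227103635177145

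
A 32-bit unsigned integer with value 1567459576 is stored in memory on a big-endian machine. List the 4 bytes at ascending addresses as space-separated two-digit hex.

1567459576 in hexadecimal, padded to 32 bits, is 0x5D6D88F8.
Split into bytes (most-significant first): 5D 6D 88 F8.
Big-endian stores the most-significant byte at the lowest address.
So the memory order matches the most-significant-first order: 5D 6D 88 F8.

5D 6D 88 F8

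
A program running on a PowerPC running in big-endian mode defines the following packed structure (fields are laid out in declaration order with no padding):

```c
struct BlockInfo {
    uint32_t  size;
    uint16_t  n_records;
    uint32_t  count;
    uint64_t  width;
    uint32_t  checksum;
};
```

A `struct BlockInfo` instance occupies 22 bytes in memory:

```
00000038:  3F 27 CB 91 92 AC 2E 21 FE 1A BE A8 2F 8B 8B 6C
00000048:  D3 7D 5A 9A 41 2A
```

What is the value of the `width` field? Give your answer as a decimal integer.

`width` follows `size` (4 B), `n_records` (2 B), `count` (4 B), so it starts at offset 4 + 2 + 4 = 10 and occupies 8 bytes.
Bytes at offsets 10..17: BE A8 2F 8B 8B 6C D3 7D.
In big-endian order the high byte comes first in memory.
The bytes are already most-significant first: 0xBEA82F8B8B6CD37D.
0xBEA82F8B8B6CD37D = 13738282939679822717.

13738282939679822717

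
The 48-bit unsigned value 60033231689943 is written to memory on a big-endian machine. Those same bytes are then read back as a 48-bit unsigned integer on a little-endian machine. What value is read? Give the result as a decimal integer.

60033231689943 in 48-bit hexadecimal is 0x3699937318D7.
Stored big-endian, the bytes at ascending addresses are 36 99 93 73 18 D7.
Read back as little-endian, the first byte is least significant, giving 0xD71873939936.
0xD71873939936 = 236500018239798.

236500018239798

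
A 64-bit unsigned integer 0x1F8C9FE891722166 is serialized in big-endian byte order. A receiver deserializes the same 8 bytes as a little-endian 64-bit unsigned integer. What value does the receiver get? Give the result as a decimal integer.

7359289237098695711

Stored big-endian, the bytes at ascending addresses are 1F 8C 9F E8 91 72 21 66.
Read back as little-endian, the first byte is least significant, giving 0x66217291E89F8C1F.
0x66217291E89F8C1F = 7359289237098695711.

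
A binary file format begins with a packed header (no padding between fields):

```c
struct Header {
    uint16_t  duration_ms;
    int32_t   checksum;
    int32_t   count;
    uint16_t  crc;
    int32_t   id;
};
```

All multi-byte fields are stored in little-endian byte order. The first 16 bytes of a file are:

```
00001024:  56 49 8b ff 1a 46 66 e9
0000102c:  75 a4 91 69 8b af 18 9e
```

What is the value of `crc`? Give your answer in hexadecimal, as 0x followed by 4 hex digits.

`crc` follows `duration_ms` (2 B), `checksum` (4 B), `count` (4 B), so it starts at offset 2 + 4 + 4 = 10 and occupies 2 bytes.
Bytes at offsets 10..11: 91 69.
Little-endian: lowest address holds the least-significant byte.
Reassemble most-significant byte first: 69 91 → 0x6991.

0x6991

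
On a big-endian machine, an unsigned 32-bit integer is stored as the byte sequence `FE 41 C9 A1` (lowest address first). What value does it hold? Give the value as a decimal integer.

4265724321

In big-endian order the high byte comes first in memory.
The bytes are already most-significant first: 0xFE41C9A1.
0xFE41C9A1 = 4265724321.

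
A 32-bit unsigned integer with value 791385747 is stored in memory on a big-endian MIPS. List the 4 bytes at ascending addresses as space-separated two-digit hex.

791385747 in hexadecimal, padded to 32 bits, is 0x2F2B9693.
Split into bytes (most-significant first): 2F 2B 96 93.
In big-endian order the high byte comes first in memory.
So the memory order matches the most-significant-first order: 2F 2B 96 93.

2F 2B 96 93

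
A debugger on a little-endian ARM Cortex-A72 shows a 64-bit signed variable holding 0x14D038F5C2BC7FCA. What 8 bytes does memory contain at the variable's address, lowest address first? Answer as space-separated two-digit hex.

CA 7F BC C2 F5 38 D0 14

Split into bytes (most-significant first): 14 D0 38 F5 C2 BC 7F CA.
Little-endian: lowest address holds the least-significant byte.
So at ascending addresses the bytes are CA 7F BC C2 F5 38 D0 14.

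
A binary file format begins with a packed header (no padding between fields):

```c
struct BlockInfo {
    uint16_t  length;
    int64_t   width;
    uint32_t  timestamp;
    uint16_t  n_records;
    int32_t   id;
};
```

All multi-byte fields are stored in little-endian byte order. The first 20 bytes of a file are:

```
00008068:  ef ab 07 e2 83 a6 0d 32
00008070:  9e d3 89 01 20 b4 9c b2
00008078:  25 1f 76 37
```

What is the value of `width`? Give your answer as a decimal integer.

`width` follows `length` (2 bytes), so it starts at byte offset 2 and occupies 8 bytes.
Bytes at offsets 2..9: 07 E2 83 A6 0D 32 9E D3.
Little-endian: lowest address holds the least-significant byte.
Reassemble most-significant byte first: D3 9E 32 0D A6 83 E2 07 → 0xD39E320DA683E207.
Top bit is set, so as a signed 64-bit value this is 0xD39E320DA683E207 − 2^64 = -3198063651176848889.

-3198063651176848889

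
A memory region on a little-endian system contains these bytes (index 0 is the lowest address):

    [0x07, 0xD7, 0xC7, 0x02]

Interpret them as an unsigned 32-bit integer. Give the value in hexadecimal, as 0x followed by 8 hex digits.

Little-endian: lowest address holds the least-significant byte.
Reassemble most-significant byte first: 02 C7 D7 07 → 0x02C7D707.

0x02C7D707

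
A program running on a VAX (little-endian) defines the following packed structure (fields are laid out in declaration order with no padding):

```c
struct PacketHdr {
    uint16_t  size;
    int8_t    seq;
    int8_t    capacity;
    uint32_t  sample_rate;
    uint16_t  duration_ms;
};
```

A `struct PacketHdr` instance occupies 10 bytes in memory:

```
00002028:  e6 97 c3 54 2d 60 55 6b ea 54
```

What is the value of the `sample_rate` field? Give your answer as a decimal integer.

1800757293

`sample_rate` follows `size` (2 B), `seq` (1 B), `capacity` (1 B), so it starts at offset 2 + 1 + 1 = 4 and occupies 4 bytes.
Bytes at offsets 4..7: 2D 60 55 6B.
Little-endian stores the least-significant byte at the lowest address.
Reassemble most-significant byte first: 6B 55 60 2D → 0x6B55602D.
0x6B55602D = 1800757293.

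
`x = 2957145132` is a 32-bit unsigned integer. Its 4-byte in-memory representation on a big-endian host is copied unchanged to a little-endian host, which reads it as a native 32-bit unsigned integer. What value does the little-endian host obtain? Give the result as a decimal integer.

745816752

2957145132 in 32-bit hexadecimal is 0xB042742C.
Stored big-endian, the bytes at ascending addresses are B0 42 74 2C.
Read back as little-endian, the first byte is least significant, giving 0x2C7442B0.
0x2C7442B0 = 745816752.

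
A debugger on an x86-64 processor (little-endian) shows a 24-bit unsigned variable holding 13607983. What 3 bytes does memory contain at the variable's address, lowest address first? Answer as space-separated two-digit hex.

13607983 in hexadecimal, padded to 24 bits, is 0xCFA42F.
Split into bytes (most-significant first): CF A4 2F.
Little-endian: lowest address holds the least-significant byte.
So at ascending addresses the bytes are 2F A4 CF.

2F A4 CF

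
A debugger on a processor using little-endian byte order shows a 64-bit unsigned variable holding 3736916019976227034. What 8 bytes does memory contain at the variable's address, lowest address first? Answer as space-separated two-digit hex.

3736916019976227034 in hexadecimal, padded to 64 bits, is 0x33DC3152362648DA.
Split into bytes (most-significant first): 33 DC 31 52 36 26 48 DA.
Little-endian: lowest address holds the least-significant byte.
So at ascending addresses the bytes are DA 48 26 36 52 31 DC 33.

DA 48 26 36 52 31 DC 33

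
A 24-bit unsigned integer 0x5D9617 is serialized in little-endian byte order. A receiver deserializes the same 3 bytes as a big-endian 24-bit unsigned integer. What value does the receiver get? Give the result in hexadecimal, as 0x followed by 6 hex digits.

Stored little-endian, the bytes at ascending addresses are 17 96 5D.
Read back as big-endian, the last byte is least significant, giving 0x17965D.

0x17965D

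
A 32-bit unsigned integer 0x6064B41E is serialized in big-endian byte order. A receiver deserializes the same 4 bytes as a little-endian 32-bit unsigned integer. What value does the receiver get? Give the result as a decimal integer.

Stored big-endian, the bytes at ascending addresses are 60 64 B4 1E.
Read back as little-endian, the first byte is least significant, giving 0x1EB46460.
0x1EB46460 = 515138656.

515138656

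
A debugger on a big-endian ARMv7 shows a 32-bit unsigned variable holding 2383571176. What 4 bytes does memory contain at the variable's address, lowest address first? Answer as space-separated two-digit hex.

2383571176 in hexadecimal, padded to 32 bits, is 0x8E1268E8.
Split into bytes (most-significant first): 8E 12 68 E8.
Big-endian: lowest address holds the most-significant byte.
So the memory order matches the most-significant-first order: 8E 12 68 E8.

8E 12 68 E8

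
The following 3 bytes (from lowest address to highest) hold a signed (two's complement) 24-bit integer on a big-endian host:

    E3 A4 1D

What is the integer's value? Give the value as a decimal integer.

Big-endian: lowest address holds the most-significant byte.
The bytes are already most-significant first: 0xE3A41D.
Top bit is set, so as a signed 24-bit value this is 0xE3A41D − 2^24 = -1858531.

-1858531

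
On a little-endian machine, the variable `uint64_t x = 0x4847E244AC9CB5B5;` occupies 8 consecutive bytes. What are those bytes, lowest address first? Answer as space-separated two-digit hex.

Split into bytes (most-significant first): 48 47 E2 44 AC 9C B5 B5.
In little-endian order the low byte comes first in memory.
So at ascending addresses the bytes are B5 B5 9C AC 44 E2 47 48.

B5 B5 9C AC 44 E2 47 48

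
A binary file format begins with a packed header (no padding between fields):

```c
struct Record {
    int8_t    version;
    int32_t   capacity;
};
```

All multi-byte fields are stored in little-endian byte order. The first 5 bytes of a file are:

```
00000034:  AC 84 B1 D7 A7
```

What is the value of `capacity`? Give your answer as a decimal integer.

-1479036540

`capacity` follows `version` (1 byte), so it starts at byte offset 1 and occupies 4 bytes.
Bytes at offsets 1..4: 84 B1 D7 A7.
Little-endian: lowest address holds the least-significant byte.
Reassemble most-significant byte first: A7 D7 B1 84 → 0xA7D7B184.
Top bit is set, so as a signed 32-bit value this is 0xA7D7B184 − 2^32 = -1479036540.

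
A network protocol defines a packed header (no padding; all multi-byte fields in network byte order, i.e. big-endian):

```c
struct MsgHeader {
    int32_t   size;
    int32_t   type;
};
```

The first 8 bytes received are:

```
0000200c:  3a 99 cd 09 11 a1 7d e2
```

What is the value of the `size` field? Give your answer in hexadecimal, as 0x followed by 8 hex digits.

`size` is the first field, at byte offset 0, occupying 4 bytes.
Bytes at offsets 0..3: 3A 99 CD 09.
In big-endian order the high byte comes first in memory.
The bytes are already most-significant first: 0x3A99CD09.

0x3A99CD09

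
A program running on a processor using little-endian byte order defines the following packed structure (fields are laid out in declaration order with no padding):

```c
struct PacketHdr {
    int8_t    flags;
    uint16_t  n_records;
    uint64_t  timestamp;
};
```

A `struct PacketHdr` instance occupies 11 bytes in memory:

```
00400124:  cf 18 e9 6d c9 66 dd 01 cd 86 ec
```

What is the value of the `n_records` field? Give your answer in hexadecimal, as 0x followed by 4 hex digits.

`n_records` follows `flags` (1 byte), so it starts at byte offset 1 and occupies 2 bytes.
Bytes at offsets 1..2: 18 E9.
Little-endian: lowest address holds the least-significant byte.
Reassemble most-significant byte first: E9 18 → 0xE918.

0xE918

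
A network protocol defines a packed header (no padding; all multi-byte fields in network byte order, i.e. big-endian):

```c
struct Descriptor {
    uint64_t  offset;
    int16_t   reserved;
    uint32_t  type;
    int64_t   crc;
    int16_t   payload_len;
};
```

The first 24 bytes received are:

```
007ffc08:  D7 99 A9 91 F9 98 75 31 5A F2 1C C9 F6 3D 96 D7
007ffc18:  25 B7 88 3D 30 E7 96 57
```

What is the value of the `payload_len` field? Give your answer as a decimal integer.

-27049

`payload_len` follows `offset` (8 B), `reserved` (2 B), `type` (4 B), `crc` (8 B), so it starts at offset 8 + 2 + 4 + 8 = 22 and occupies 2 bytes.
Bytes at offsets 22..23: 96 57.
Big-endian: lowest address holds the most-significant byte.
The bytes are already most-significant first: 0x9657.
Top bit is set, so as a signed 16-bit value this is 0x9657 − 2^16 = -27049.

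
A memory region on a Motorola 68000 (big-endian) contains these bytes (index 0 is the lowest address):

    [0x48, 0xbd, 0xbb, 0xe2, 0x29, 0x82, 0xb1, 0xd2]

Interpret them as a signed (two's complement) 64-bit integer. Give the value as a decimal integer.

5241552121362559442

Big-endian stores the most-significant byte at the lowest address.
The bytes are already most-significant first: 0x48BDBBE22982B1D2.
0x48BDBBE22982B1D2 = 5241552121362559442.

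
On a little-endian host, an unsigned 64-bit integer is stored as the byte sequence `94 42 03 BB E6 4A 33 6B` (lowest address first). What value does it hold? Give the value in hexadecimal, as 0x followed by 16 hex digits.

0x6B334AE6BB034294

Little-endian: lowest address holds the least-significant byte.
Reassemble most-significant byte first: 6B 33 4A E6 BB 03 42 94 → 0x6B334AE6BB034294.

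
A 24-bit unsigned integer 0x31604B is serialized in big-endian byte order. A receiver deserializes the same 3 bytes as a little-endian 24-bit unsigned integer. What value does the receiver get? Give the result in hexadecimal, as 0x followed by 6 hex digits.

Stored big-endian, the bytes at ascending addresses are 31 60 4B.
Read back as little-endian, the first byte is least significant, giving 0x4B6031.

0x4B6031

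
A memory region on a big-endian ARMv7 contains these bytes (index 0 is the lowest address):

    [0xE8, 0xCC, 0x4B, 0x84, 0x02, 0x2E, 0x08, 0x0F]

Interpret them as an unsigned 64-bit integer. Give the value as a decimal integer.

Big-endian: lowest address holds the most-significant byte.
The bytes are already most-significant first: 0xE8CC4B84022E080F.
0xE8CC4B84022E080F = 16774865742392592399.

16774865742392592399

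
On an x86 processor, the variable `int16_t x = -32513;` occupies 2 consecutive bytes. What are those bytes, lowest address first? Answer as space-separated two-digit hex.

Two's complement of -32513 in 16 bits: 32513 = 0x7F01; invert → 0x80FE; add 1 → 0x80FF.
Split into bytes (most-significant first): 80 FF.
In little-endian order the low byte comes first in memory.
So at ascending addresses the bytes are FF 80.

FF 80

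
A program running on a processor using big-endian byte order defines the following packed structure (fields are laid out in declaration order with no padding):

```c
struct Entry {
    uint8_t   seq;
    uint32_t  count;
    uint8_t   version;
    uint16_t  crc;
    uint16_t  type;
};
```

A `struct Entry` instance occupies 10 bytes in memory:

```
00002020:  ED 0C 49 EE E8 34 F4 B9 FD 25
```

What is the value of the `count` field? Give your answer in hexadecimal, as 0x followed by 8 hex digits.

0x0C49EEE8

`count` follows `seq` (1 byte), so it starts at byte offset 1 and occupies 4 bytes.
Bytes at offsets 1..4: 0C 49 EE E8.
Big-endian: lowest address holds the most-significant byte.
The bytes are already most-significant first: 0x0C49EEE8.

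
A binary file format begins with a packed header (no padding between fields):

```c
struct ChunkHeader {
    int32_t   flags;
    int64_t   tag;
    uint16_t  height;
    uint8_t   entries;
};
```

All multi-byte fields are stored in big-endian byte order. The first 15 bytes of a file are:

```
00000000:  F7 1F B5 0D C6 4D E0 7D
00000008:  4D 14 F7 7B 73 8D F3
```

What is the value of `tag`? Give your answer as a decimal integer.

`tag` follows `flags` (4 bytes), so it starts at byte offset 4 and occupies 8 bytes.
Bytes at offsets 4..11: C6 4D E0 7D 4D 14 F7 7B.
Big-endian: lowest address holds the most-significant byte.
The bytes are already most-significant first: 0xC64DE07D4D14F77B.
Top bit is set, so as a signed 64-bit value this is 0xC64DE07D4D14F77B − 2^64 = -4157420052224346245.

-4157420052224346245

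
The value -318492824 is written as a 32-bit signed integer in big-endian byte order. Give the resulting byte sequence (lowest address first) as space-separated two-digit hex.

Two's complement of -318492824 in 32 bits: 318492824 = 0x12FBD098; invert → 0xED042F67; add 1 → 0xED042F68.
Split into bytes (most-significant first): ED 04 2F 68.
In big-endian order the high byte comes first in memory.
So the memory order matches the most-significant-first order: ED 04 2F 68.

ED 04 2F 68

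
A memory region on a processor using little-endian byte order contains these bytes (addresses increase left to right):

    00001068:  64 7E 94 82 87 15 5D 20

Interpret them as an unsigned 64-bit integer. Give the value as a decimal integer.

2332043853803322980

Little-endian: lowest address holds the least-significant byte.
Reassemble most-significant byte first: 20 5D 15 87 82 94 7E 64 → 0x205D158782947E64.
0x205D158782947E64 = 2332043853803322980.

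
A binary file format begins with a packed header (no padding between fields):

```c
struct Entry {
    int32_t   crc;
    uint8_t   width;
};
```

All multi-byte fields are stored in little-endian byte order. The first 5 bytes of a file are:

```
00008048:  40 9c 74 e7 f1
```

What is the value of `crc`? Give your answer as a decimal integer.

-411788224

`crc` is the first field, at byte offset 0, occupying 4 bytes.
Bytes at offsets 0..3: 40 9C 74 E7.
In little-endian order the low byte comes first in memory.
Reassemble most-significant byte first: E7 74 9C 40 → 0xE7749C40.
Top bit is set, so as a signed 32-bit value this is 0xE7749C40 − 2^32 = -411788224.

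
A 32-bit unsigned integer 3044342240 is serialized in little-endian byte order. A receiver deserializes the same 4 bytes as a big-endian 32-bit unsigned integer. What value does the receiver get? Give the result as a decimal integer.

3774444725

3044342240 in 32-bit hexadecimal is 0xB574F9E0.
Stored little-endian, the bytes at ascending addresses are E0 F9 74 B5.
Read back as big-endian, the last byte is least significant, giving 0xE0F974B5.
0xE0F974B5 = 3774444725.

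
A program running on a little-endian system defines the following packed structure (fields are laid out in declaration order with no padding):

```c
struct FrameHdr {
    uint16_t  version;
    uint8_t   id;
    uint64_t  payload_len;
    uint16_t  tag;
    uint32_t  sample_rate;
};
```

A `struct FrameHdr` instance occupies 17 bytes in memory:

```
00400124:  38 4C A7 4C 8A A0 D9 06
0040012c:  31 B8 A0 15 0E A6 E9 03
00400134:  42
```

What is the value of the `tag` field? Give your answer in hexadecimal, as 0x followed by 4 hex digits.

`tag` follows `version` (2 B), `id` (1 B), `payload_len` (8 B), so it starts at offset 2 + 1 + 8 = 11 and occupies 2 bytes.
Bytes at offsets 11..12: 15 0E.
In little-endian order the low byte comes first in memory.
Reassemble most-significant byte first: 0E 15 → 0x0E15.

0x0E15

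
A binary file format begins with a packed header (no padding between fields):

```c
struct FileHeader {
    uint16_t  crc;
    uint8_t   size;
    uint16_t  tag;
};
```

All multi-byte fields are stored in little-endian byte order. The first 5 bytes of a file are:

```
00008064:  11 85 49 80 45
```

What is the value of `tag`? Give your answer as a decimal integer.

`tag` follows `crc` (2 B), `size` (1 B), so it starts at offset 2 + 1 = 3 and occupies 2 bytes.
Bytes at offsets 3..4: 80 45.
In little-endian order the low byte comes first in memory.
Reassemble most-significant byte first: 45 80 → 0x4580.
0x4580 = 17792.

17792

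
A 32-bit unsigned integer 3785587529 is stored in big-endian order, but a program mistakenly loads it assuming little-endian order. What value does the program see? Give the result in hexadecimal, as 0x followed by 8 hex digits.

0x497BA3E1

3785587529 in 32-bit hexadecimal is 0xE1A37B49.
Stored big-endian, the bytes at ascending addresses are E1 A3 7B 49.
Read back as little-endian, the first byte is least significant, giving 0x497BA3E1.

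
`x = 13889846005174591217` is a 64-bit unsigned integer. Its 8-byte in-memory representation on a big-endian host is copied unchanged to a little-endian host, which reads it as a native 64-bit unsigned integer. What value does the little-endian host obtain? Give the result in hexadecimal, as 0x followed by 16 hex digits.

0xF15E4FA359A5C2C0

13889846005174591217 in 64-bit hexadecimal is 0xC0C2A559A34F5EF1.
Stored big-endian, the bytes at ascending addresses are C0 C2 A5 59 A3 4F 5E F1.
Read back as little-endian, the first byte is least significant, giving 0xF15E4FA359A5C2C0.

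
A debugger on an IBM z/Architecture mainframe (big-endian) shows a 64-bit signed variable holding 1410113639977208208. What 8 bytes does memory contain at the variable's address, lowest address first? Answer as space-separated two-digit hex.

1410113639977208208 in hexadecimal, padded to 64 bits, is 0x1391BAE26BC64990.
Split into bytes (most-significant first): 13 91 BA E2 6B C6 49 90.
Big-endian: lowest address holds the most-significant byte.
So the memory order matches the most-significant-first order: 13 91 BA E2 6B C6 49 90.

13 91 BA E2 6B C6 49 90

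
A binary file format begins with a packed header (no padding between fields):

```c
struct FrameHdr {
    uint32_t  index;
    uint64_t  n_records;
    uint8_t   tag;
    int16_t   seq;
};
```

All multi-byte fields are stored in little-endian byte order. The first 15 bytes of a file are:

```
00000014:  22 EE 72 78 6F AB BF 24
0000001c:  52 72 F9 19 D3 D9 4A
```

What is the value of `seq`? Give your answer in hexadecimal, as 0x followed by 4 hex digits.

0x4AD9

`seq` follows `index` (4 B), `n_records` (8 B), `tag` (1 B), so it starts at offset 4 + 8 + 1 = 13 and occupies 2 bytes.
Bytes at offsets 13..14: D9 4A.
Little-endian stores the least-significant byte at the lowest address.
Reassemble most-significant byte first: 4A D9 → 0x4AD9.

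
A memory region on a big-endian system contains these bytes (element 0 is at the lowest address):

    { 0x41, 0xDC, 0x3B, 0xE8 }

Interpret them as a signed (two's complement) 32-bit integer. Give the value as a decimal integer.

1104952296

In big-endian order the high byte comes first in memory.
The bytes are already most-significant first: 0x41DC3BE8.
0x41DC3BE8 = 1104952296.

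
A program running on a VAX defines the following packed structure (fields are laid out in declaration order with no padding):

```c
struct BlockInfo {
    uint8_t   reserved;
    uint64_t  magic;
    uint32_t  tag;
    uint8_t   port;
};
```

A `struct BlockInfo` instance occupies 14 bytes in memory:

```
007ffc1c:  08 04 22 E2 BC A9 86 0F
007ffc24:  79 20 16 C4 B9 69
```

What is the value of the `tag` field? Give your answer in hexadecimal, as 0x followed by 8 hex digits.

`tag` follows `reserved` (1 B), `magic` (8 B), so it starts at offset 1 + 8 = 9 and occupies 4 bytes.
Bytes at offsets 9..12: 20 16 C4 B9.
In little-endian order the low byte comes first in memory.
Reassemble most-significant byte first: B9 C4 16 20 → 0xB9C41620.

0xB9C41620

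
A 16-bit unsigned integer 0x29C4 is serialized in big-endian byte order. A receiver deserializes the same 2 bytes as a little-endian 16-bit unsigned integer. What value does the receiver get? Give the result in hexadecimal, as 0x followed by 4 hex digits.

Stored big-endian, the bytes at ascending addresses are 29 C4.
Read back as little-endian, the first byte is least significant, giving 0xC429.

0xC429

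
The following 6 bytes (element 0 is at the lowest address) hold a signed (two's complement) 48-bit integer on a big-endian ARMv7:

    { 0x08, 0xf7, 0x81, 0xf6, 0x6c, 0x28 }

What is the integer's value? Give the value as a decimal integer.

Big-endian: lowest address holds the most-significant byte.
The bytes are already most-significant first: 0x08F781F66C28.
0x08F781F66C28 = 9859130354728.

9859130354728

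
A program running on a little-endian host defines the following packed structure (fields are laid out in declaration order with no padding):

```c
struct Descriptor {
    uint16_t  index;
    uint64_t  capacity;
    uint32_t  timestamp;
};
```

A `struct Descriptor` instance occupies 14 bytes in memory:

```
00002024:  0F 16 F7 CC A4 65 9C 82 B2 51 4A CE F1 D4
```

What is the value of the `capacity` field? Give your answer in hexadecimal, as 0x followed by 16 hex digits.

`capacity` follows `index` (2 bytes), so it starts at byte offset 2 and occupies 8 bytes.
Bytes at offsets 2..9: F7 CC A4 65 9C 82 B2 51.
Little-endian stores the least-significant byte at the lowest address.
Reassemble most-significant byte first: 51 B2 82 9C 65 A4 CC F7 → 0x51B2829C65A4CCF7.

0x51B2829C65A4CCF7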